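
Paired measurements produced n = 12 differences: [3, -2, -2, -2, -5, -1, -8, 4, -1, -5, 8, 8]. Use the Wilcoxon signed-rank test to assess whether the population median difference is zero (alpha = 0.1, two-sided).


Step 1: Drop any zero differences (none here) and take |d_i|.
|d| = [3, 2, 2, 2, 5, 1, 8, 4, 1, 5, 8, 8]
Step 2: Midrank |d_i| (ties get averaged ranks).
ranks: |3|->6, |2|->4, |2|->4, |2|->4, |5|->8.5, |1|->1.5, |8|->11, |4|->7, |1|->1.5, |5|->8.5, |8|->11, |8|->11
Step 3: Attach original signs; sum ranks with positive sign and with negative sign.
W+ = 6 + 7 + 11 + 11 = 35
W- = 4 + 4 + 4 + 8.5 + 1.5 + 11 + 1.5 + 8.5 = 43
(Check: W+ + W- = 78 should equal n(n+1)/2 = 78.)
Step 4: Test statistic W = min(W+, W-) = 35.
Step 5: Ties in |d|, so use the tie-corrected normal approximation.
        E[W] = n(n+1)/4 = 12*13/4 = 39.
        Tie groups: |d|=1 (t=2), |d|=2 (t=3), |d|=5 (t=2), |d|=8 (t=3); sum(t^3 - t) = 60.
        Var[W] = n(n+1)(2n+1)/24 - sum(t^3-t)/48 = 3900/24 - 60/48 = 161.25.
        z = (W - E[W]) / sqrt(Var[W]) = (35 - 39) / 12.6984 = -0.3150.
        Two-sided p = 2*Phi(z) = 0.752762.
Step 6: alpha = 0.1. fail to reject H0.

W+ = 35, W- = 43, W = min = 35, p = 0.752762, fail to reject H0.


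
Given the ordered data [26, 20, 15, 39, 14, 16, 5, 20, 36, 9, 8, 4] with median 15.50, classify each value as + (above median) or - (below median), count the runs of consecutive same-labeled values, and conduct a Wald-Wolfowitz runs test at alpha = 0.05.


Step 1: Compute median = 15.50; label A = above, B = below.
Labels in order: AABABABAABBB  (n_A = 6, n_B = 6)
Step 2: Count runs R = 8.
Step 3: Under H0 (random ordering), E[R] = 2*n_A*n_B/(n_A+n_B) + 1 = 2*6*6/12 + 1 = 7.0000.
        Var[R] = 2*n_A*n_B*(2*n_A*n_B - n_A - n_B) / ((n_A+n_B)^2 * (n_A+n_B-1)) = 4320/1584 = 2.7273.
        SD[R] = 1.6514.
Step 4: Continuity-corrected z = (R - 0.5 - E[R]) / SD[R] = (8 - 0.5 - 7.0000) / 1.6514 = 0.3028.
Step 5: Two-sided p-value via normal approximation = 2*(1 - Phi(|z|)) = 0.762069.
Step 6: alpha = 0.05. fail to reject H0.

R = 8, z = 0.3028, p = 0.762069, fail to reject H0.


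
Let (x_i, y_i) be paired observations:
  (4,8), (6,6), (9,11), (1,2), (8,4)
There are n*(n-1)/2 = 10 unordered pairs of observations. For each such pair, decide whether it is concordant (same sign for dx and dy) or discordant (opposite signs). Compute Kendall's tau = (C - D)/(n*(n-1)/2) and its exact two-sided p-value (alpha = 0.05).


Step 1: Enumerate the 10 unordered pairs (i,j) with i<j and classify each by sign(x_j-x_i) * sign(y_j-y_i).
  (1,2):dx=+2,dy=-2->D; (1,3):dx=+5,dy=+3->C; (1,4):dx=-3,dy=-6->C; (1,5):dx=+4,dy=-4->D
  (2,3):dx=+3,dy=+5->C; (2,4):dx=-5,dy=-4->C; (2,5):dx=+2,dy=-2->D; (3,4):dx=-8,dy=-9->C
  (3,5):dx=-1,dy=-7->C; (4,5):dx=+7,dy=+2->C
Step 2: C = 7, D = 3, total pairs = 10.
Step 3: tau = (C - D)/(n(n-1)/2) = (7 - 3)/10 = 0.400000.
Step 4: Exact two-sided p-value (enumerate n! = 120 permutations of y under H0): p = 0.483333.
Step 5: alpha = 0.05. fail to reject H0.

tau_b = 0.4000 (C=7, D=3), p = 0.483333, fail to reject H0.


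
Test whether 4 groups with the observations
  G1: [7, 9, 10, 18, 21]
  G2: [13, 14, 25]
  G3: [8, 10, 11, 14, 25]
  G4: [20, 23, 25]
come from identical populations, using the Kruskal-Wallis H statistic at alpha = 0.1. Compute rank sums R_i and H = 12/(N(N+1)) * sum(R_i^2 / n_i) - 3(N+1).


Step 1: Combine all N = 16 observations and assign midranks.
sorted (value, group, rank): (7,G1,1), (8,G3,2), (9,G1,3), (10,G1,4.5), (10,G3,4.5), (11,G3,6), (13,G2,7), (14,G2,8.5), (14,G3,8.5), (18,G1,10), (20,G4,11), (21,G1,12), (23,G4,13), (25,G2,15), (25,G3,15), (25,G4,15)
Step 2: Sum ranks within each group.
R_1 = 30.5 (n_1 = 5)
R_2 = 30.5 (n_2 = 3)
R_3 = 36 (n_3 = 5)
R_4 = 39 (n_4 = 3)
Step 3: H = 12/(N(N+1)) * sum(R_i^2/n_i) - 3(N+1)
     = 12/(16*17) * (30.5^2/5 + 30.5^2/3 + 36^2/5 + 39^2/3) - 3*17
     = 0.044118 * 1262.33 - 51
     = 4.691176.
Step 4: Ties present; correction factor C = 1 - 36/(16^3 - 16) = 0.991176. Corrected H = 4.691176 / 0.991176 = 4.732938.
Step 5: Under H0, H ~ chi^2(3); p-value = 0.192430.
Step 6: alpha = 0.1. fail to reject H0.

H = 4.7329, df = 3, p = 0.192430, fail to reject H0.


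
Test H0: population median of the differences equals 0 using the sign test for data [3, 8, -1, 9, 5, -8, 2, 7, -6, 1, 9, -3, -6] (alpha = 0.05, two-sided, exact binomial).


Step 1: Discard zero differences. Original n = 13; n_eff = number of nonzero differences = 13.
Nonzero differences (with sign): +3, +8, -1, +9, +5, -8, +2, +7, -6, +1, +9, -3, -6
Step 2: Count signs: positive = 8, negative = 5.
Step 3: Under H0: P(positive) = 0.5, so the number of positives S ~ Bin(13, 0.5).
Step 4: Two-sided exact p-value = sum of Bin(13,0.5) probabilities at or below the observed probability = 0.581055.
Step 5: alpha = 0.05. fail to reject H0.

n_eff = 13, pos = 8, neg = 5, p = 0.581055, fail to reject H0.


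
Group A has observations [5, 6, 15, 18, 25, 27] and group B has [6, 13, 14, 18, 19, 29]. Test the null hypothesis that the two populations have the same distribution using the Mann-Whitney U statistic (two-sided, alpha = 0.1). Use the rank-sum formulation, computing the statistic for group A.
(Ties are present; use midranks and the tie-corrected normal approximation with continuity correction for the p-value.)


Step 1: Combine and sort all 12 observations; assign midranks.
sorted (value, group): (5,X), (6,X), (6,Y), (13,Y), (14,Y), (15,X), (18,X), (18,Y), (19,Y), (25,X), (27,X), (29,Y)
ranks: 5->1, 6->2.5, 6->2.5, 13->4, 14->5, 15->6, 18->7.5, 18->7.5, 19->9, 25->10, 27->11, 29->12
Step 2: Rank sum for X: R1 = 1 + 2.5 + 6 + 7.5 + 10 + 11 = 38.
Step 3: U_X = R1 - n1(n1+1)/2 = 38 - 6*7/2 = 38 - 21 = 17.
       U_Y = n1*n2 - U_X = 36 - 17 = 19.
Step 4: Ties are present, so use the tie-corrected normal approximation (with continuity correction) for the p-value.
Step 5: p-value = 0.935962; compare to alpha = 0.1. fail to reject H0.

U_X = 17, p = 0.935962, fail to reject H0 at alpha = 0.1.


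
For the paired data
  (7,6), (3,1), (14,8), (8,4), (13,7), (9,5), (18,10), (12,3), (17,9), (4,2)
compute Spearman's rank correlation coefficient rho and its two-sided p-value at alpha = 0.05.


Step 1: Rank x and y separately (midranks; no ties here).
rank(x): 7->3, 3->1, 14->8, 8->4, 13->7, 9->5, 18->10, 12->6, 17->9, 4->2
rank(y): 6->6, 1->1, 8->8, 4->4, 7->7, 5->5, 10->10, 3->3, 9->9, 2->2
Step 2: d_i = R_x(i) - R_y(i); compute d_i^2.
  (3-6)^2=9, (1-1)^2=0, (8-8)^2=0, (4-4)^2=0, (7-7)^2=0, (5-5)^2=0, (10-10)^2=0, (6-3)^2=9, (9-9)^2=0, (2-2)^2=0
sum(d^2) = 18.
Step 3: rho = 1 - 6*18 / (10*(10^2 - 1)) = 1 - 108/990 = 0.890909.
Step 4: Under H0, t = rho * sqrt((n-2)/(1-rho^2)) = 5.5482 ~ t(8).
Step 5: Two-sided p-value from the t-distribution with 8 df = 0.000542.
Step 6: alpha = 0.05. reject H0.

rho = 0.8909, p = 0.000542, reject H0 at alpha = 0.05.


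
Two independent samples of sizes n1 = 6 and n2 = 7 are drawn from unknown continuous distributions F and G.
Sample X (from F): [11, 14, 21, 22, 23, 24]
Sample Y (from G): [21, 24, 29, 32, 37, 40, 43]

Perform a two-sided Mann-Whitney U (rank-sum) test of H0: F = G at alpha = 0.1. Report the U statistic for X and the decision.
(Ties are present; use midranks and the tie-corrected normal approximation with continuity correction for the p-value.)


Step 1: Combine and sort all 13 observations; assign midranks.
sorted (value, group): (11,X), (14,X), (21,X), (21,Y), (22,X), (23,X), (24,X), (24,Y), (29,Y), (32,Y), (37,Y), (40,Y), (43,Y)
ranks: 11->1, 14->2, 21->3.5, 21->3.5, 22->5, 23->6, 24->7.5, 24->7.5, 29->9, 32->10, 37->11, 40->12, 43->13
Step 2: Rank sum for X: R1 = 1 + 2 + 3.5 + 5 + 6 + 7.5 = 25.
Step 3: U_X = R1 - n1(n1+1)/2 = 25 - 6*7/2 = 25 - 21 = 4.
       U_Y = n1*n2 - U_X = 42 - 4 = 38.
Step 4: Ties are present, so use the tie-corrected normal approximation (with continuity correction) for the p-value.
Step 5: p-value = 0.018096; compare to alpha = 0.1. reject H0.

U_X = 4, p = 0.018096, reject H0 at alpha = 0.1.


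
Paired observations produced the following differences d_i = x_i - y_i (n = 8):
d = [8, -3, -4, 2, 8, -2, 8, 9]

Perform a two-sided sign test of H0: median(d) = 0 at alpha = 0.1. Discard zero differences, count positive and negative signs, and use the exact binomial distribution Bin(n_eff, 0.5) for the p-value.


Step 1: Discard zero differences. Original n = 8; n_eff = number of nonzero differences = 8.
Nonzero differences (with sign): +8, -3, -4, +2, +8, -2, +8, +9
Step 2: Count signs: positive = 5, negative = 3.
Step 3: Under H0: P(positive) = 0.5, so the number of positives S ~ Bin(8, 0.5).
Step 4: Two-sided exact p-value = sum of Bin(8,0.5) probabilities at or below the observed probability = 0.726562.
Step 5: alpha = 0.1. fail to reject H0.

n_eff = 8, pos = 5, neg = 3, p = 0.726562, fail to reject H0.


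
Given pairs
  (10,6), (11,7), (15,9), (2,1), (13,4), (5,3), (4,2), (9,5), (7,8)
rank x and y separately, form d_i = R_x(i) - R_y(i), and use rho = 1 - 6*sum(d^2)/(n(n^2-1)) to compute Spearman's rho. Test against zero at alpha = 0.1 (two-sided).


Step 1: Rank x and y separately (midranks; no ties here).
rank(x): 10->6, 11->7, 15->9, 2->1, 13->8, 5->3, 4->2, 9->5, 7->4
rank(y): 6->6, 7->7, 9->9, 1->1, 4->4, 3->3, 2->2, 5->5, 8->8
Step 2: d_i = R_x(i) - R_y(i); compute d_i^2.
  (6-6)^2=0, (7-7)^2=0, (9-9)^2=0, (1-1)^2=0, (8-4)^2=16, (3-3)^2=0, (2-2)^2=0, (5-5)^2=0, (4-8)^2=16
sum(d^2) = 32.
Step 3: rho = 1 - 6*32 / (9*(9^2 - 1)) = 1 - 192/720 = 0.733333.
Step 4: Under H0, t = rho * sqrt((n-2)/(1-rho^2)) = 2.8538 ~ t(7).
Step 5: Two-sided p-value from the t-distribution with 7 df = 0.024554.
Step 6: alpha = 0.1. reject H0.

rho = 0.7333, p = 0.024554, reject H0 at alpha = 0.1.


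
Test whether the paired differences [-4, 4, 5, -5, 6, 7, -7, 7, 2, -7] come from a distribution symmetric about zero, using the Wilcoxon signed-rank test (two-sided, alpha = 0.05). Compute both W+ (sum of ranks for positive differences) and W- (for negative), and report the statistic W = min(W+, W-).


Step 1: Drop any zero differences (none here) and take |d_i|.
|d| = [4, 4, 5, 5, 6, 7, 7, 7, 2, 7]
Step 2: Midrank |d_i| (ties get averaged ranks).
ranks: |4|->2.5, |4|->2.5, |5|->4.5, |5|->4.5, |6|->6, |7|->8.5, |7|->8.5, |7|->8.5, |2|->1, |7|->8.5
Step 3: Attach original signs; sum ranks with positive sign and with negative sign.
W+ = 2.5 + 4.5 + 6 + 8.5 + 8.5 + 1 = 31
W- = 2.5 + 4.5 + 8.5 + 8.5 = 24
(Check: W+ + W- = 55 should equal n(n+1)/2 = 55.)
Step 4: Test statistic W = min(W+, W-) = 24.
Step 5: Ties in |d|, so use the tie-corrected normal approximation.
        E[W] = n(n+1)/4 = 10*11/4 = 27.5.
        Tie groups: |d|=4 (t=2), |d|=5 (t=2), |d|=7 (t=4); sum(t^3 - t) = 72.
        Var[W] = n(n+1)(2n+1)/24 - sum(t^3-t)/48 = 2310/24 - 72/48 = 94.75.
        z = (W - E[W]) / sqrt(Var[W]) = (24 - 27.5) / 9.7340 = -0.3596.
        Two-sided p = 2*Phi(z) = 0.719172.
Step 6: alpha = 0.05. fail to reject H0.

W+ = 31, W- = 24, W = min = 24, p = 0.719172, fail to reject H0.


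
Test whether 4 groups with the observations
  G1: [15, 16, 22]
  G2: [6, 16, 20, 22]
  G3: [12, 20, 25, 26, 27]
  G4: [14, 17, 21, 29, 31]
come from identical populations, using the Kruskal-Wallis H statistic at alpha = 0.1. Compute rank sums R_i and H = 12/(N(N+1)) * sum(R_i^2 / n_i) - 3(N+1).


Step 1: Combine all N = 17 observations and assign midranks.
sorted (value, group, rank): (6,G2,1), (12,G3,2), (14,G4,3), (15,G1,4), (16,G1,5.5), (16,G2,5.5), (17,G4,7), (20,G2,8.5), (20,G3,8.5), (21,G4,10), (22,G1,11.5), (22,G2,11.5), (25,G3,13), (26,G3,14), (27,G3,15), (29,G4,16), (31,G4,17)
Step 2: Sum ranks within each group.
R_1 = 21 (n_1 = 3)
R_2 = 26.5 (n_2 = 4)
R_3 = 52.5 (n_3 = 5)
R_4 = 53 (n_4 = 5)
Step 3: H = 12/(N(N+1)) * sum(R_i^2/n_i) - 3(N+1)
     = 12/(17*18) * (21^2/3 + 26.5^2/4 + 52.5^2/5 + 53^2/5) - 3*18
     = 0.039216 * 1435.61 - 54
     = 2.298529.
Step 4: Ties present; correction factor C = 1 - 18/(17^3 - 17) = 0.996324. Corrected H = 2.298529 / 0.996324 = 2.307011.
Step 5: Under H0, H ~ chi^2(3); p-value = 0.511179.
Step 6: alpha = 0.1. fail to reject H0.

H = 2.3070, df = 3, p = 0.511179, fail to reject H0.


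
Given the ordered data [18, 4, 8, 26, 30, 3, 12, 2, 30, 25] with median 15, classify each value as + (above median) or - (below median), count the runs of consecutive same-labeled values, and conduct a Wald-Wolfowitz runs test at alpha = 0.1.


Step 1: Compute median = 15; label A = above, B = below.
Labels in order: ABBAABBBAA  (n_A = 5, n_B = 5)
Step 2: Count runs R = 5.
Step 3: Under H0 (random ordering), E[R] = 2*n_A*n_B/(n_A+n_B) + 1 = 2*5*5/10 + 1 = 6.0000.
        Var[R] = 2*n_A*n_B*(2*n_A*n_B - n_A - n_B) / ((n_A+n_B)^2 * (n_A+n_B-1)) = 2000/900 = 2.2222.
        SD[R] = 1.4907.
Step 4: Continuity-corrected z = (R + 0.5 - E[R]) / SD[R] = (5 + 0.5 - 6.0000) / 1.4907 = -0.3354.
Step 5: Two-sided p-value via normal approximation = 2*(1 - Phi(|z|)) = 0.737316.
Step 6: alpha = 0.1. fail to reject H0.

R = 5, z = -0.3354, p = 0.737316, fail to reject H0.


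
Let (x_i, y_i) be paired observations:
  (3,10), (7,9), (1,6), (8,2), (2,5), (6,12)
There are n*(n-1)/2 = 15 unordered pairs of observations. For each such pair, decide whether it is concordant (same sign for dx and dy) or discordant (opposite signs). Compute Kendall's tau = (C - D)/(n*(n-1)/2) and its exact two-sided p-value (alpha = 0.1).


Step 1: Enumerate the 15 unordered pairs (i,j) with i<j and classify each by sign(x_j-x_i) * sign(y_j-y_i).
  (1,2):dx=+4,dy=-1->D; (1,3):dx=-2,dy=-4->C; (1,4):dx=+5,dy=-8->D; (1,5):dx=-1,dy=-5->C
  (1,6):dx=+3,dy=+2->C; (2,3):dx=-6,dy=-3->C; (2,4):dx=+1,dy=-7->D; (2,5):dx=-5,dy=-4->C
  (2,6):dx=-1,dy=+3->D; (3,4):dx=+7,dy=-4->D; (3,5):dx=+1,dy=-1->D; (3,6):dx=+5,dy=+6->C
  (4,5):dx=-6,dy=+3->D; (4,6):dx=-2,dy=+10->D; (5,6):dx=+4,dy=+7->C
Step 2: C = 7, D = 8, total pairs = 15.
Step 3: tau = (C - D)/(n(n-1)/2) = (7 - 8)/15 = -0.066667.
Step 4: Exact two-sided p-value (enumerate n! = 720 permutations of y under H0): p = 1.000000.
Step 5: alpha = 0.1. fail to reject H0.

tau_b = -0.0667 (C=7, D=8), p = 1.000000, fail to reject H0.


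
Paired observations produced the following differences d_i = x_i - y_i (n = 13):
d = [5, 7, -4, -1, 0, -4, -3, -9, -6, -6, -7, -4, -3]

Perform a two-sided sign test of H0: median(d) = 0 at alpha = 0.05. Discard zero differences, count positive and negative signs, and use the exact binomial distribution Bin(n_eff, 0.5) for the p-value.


Step 1: Discard zero differences. Original n = 13; n_eff = number of nonzero differences = 12.
Nonzero differences (with sign): +5, +7, -4, -1, -4, -3, -9, -6, -6, -7, -4, -3
Step 2: Count signs: positive = 2, negative = 10.
Step 3: Under H0: P(positive) = 0.5, so the number of positives S ~ Bin(12, 0.5).
Step 4: Two-sided exact p-value = sum of Bin(12,0.5) probabilities at or below the observed probability = 0.038574.
Step 5: alpha = 0.05. reject H0.

n_eff = 12, pos = 2, neg = 10, p = 0.038574, reject H0.


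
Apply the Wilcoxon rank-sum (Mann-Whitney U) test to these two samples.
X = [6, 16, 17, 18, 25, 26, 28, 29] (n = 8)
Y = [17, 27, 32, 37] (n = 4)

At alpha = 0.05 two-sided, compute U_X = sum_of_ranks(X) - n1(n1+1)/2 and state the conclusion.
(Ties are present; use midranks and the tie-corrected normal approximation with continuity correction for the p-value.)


Step 1: Combine and sort all 12 observations; assign midranks.
sorted (value, group): (6,X), (16,X), (17,X), (17,Y), (18,X), (25,X), (26,X), (27,Y), (28,X), (29,X), (32,Y), (37,Y)
ranks: 6->1, 16->2, 17->3.5, 17->3.5, 18->5, 25->6, 26->7, 27->8, 28->9, 29->10, 32->11, 37->12
Step 2: Rank sum for X: R1 = 1 + 2 + 3.5 + 5 + 6 + 7 + 9 + 10 = 43.5.
Step 3: U_X = R1 - n1(n1+1)/2 = 43.5 - 8*9/2 = 43.5 - 36 = 7.5.
       U_Y = n1*n2 - U_X = 32 - 7.5 = 24.5.
Step 4: Ties are present, so use the tie-corrected normal approximation (with continuity correction) for the p-value.
Step 5: p-value = 0.173478; compare to alpha = 0.05. fail to reject H0.

U_X = 7.5, p = 0.173478, fail to reject H0 at alpha = 0.05.


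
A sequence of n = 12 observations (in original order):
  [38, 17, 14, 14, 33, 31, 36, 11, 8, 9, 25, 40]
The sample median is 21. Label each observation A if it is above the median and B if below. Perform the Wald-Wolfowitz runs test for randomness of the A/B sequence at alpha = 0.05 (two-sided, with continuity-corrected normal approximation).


Step 1: Compute median = 21; label A = above, B = below.
Labels in order: ABBBAAABBBAA  (n_A = 6, n_B = 6)
Step 2: Count runs R = 5.
Step 3: Under H0 (random ordering), E[R] = 2*n_A*n_B/(n_A+n_B) + 1 = 2*6*6/12 + 1 = 7.0000.
        Var[R] = 2*n_A*n_B*(2*n_A*n_B - n_A - n_B) / ((n_A+n_B)^2 * (n_A+n_B-1)) = 4320/1584 = 2.7273.
        SD[R] = 1.6514.
Step 4: Continuity-corrected z = (R + 0.5 - E[R]) / SD[R] = (5 + 0.5 - 7.0000) / 1.6514 = -0.9083.
Step 5: Two-sided p-value via normal approximation = 2*(1 - Phi(|z|)) = 0.363722.
Step 6: alpha = 0.05. fail to reject H0.

R = 5, z = -0.9083, p = 0.363722, fail to reject H0.


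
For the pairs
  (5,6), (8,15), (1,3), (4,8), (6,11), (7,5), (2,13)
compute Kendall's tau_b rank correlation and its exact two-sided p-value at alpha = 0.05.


Step 1: Enumerate the 21 unordered pairs (i,j) with i<j and classify each by sign(x_j-x_i) * sign(y_j-y_i).
  (1,2):dx=+3,dy=+9->C; (1,3):dx=-4,dy=-3->C; (1,4):dx=-1,dy=+2->D; (1,5):dx=+1,dy=+5->C
  (1,6):dx=+2,dy=-1->D; (1,7):dx=-3,dy=+7->D; (2,3):dx=-7,dy=-12->C; (2,4):dx=-4,dy=-7->C
  (2,5):dx=-2,dy=-4->C; (2,6):dx=-1,dy=-10->C; (2,7):dx=-6,dy=-2->C; (3,4):dx=+3,dy=+5->C
  (3,5):dx=+5,dy=+8->C; (3,6):dx=+6,dy=+2->C; (3,7):dx=+1,dy=+10->C; (4,5):dx=+2,dy=+3->C
  (4,6):dx=+3,dy=-3->D; (4,7):dx=-2,dy=+5->D; (5,6):dx=+1,dy=-6->D; (5,7):dx=-4,dy=+2->D
  (6,7):dx=-5,dy=+8->D
Step 2: C = 13, D = 8, total pairs = 21.
Step 3: tau = (C - D)/(n(n-1)/2) = (13 - 8)/21 = 0.238095.
Step 4: Exact two-sided p-value (enumerate n! = 5040 permutations of y under H0): p = 0.561905.
Step 5: alpha = 0.05. fail to reject H0.

tau_b = 0.2381 (C=13, D=8), p = 0.561905, fail to reject H0.


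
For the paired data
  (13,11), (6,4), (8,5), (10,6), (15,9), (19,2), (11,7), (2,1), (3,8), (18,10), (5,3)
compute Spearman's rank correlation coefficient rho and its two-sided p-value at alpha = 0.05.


Step 1: Rank x and y separately (midranks; no ties here).
rank(x): 13->8, 6->4, 8->5, 10->6, 15->9, 19->11, 11->7, 2->1, 3->2, 18->10, 5->3
rank(y): 11->11, 4->4, 5->5, 6->6, 9->9, 2->2, 7->7, 1->1, 8->8, 10->10, 3->3
Step 2: d_i = R_x(i) - R_y(i); compute d_i^2.
  (8-11)^2=9, (4-4)^2=0, (5-5)^2=0, (6-6)^2=0, (9-9)^2=0, (11-2)^2=81, (7-7)^2=0, (1-1)^2=0, (2-8)^2=36, (10-10)^2=0, (3-3)^2=0
sum(d^2) = 126.
Step 3: rho = 1 - 6*126 / (11*(11^2 - 1)) = 1 - 756/1320 = 0.427273.
Step 4: Under H0, t = rho * sqrt((n-2)/(1-rho^2)) = 1.4177 ~ t(9).
Step 5: Two-sided p-value from the t-distribution with 9 df = 0.189944.
Step 6: alpha = 0.05. fail to reject H0.

rho = 0.4273, p = 0.189944, fail to reject H0 at alpha = 0.05.


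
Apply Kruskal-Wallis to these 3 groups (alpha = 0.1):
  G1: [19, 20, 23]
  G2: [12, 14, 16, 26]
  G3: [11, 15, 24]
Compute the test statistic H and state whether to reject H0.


Step 1: Combine all N = 10 observations and assign midranks.
sorted (value, group, rank): (11,G3,1), (12,G2,2), (14,G2,3), (15,G3,4), (16,G2,5), (19,G1,6), (20,G1,7), (23,G1,8), (24,G3,9), (26,G2,10)
Step 2: Sum ranks within each group.
R_1 = 21 (n_1 = 3)
R_2 = 20 (n_2 = 4)
R_3 = 14 (n_3 = 3)
Step 3: H = 12/(N(N+1)) * sum(R_i^2/n_i) - 3(N+1)
     = 12/(10*11) * (21^2/3 + 20^2/4 + 14^2/3) - 3*11
     = 0.109091 * 312.333 - 33
     = 1.072727.
Step 4: No ties, so H is used without correction.
Step 5: Under H0, H ~ chi^2(2); p-value = 0.584871.
Step 6: alpha = 0.1. fail to reject H0.

H = 1.0727, df = 2, p = 0.584871, fail to reject H0.


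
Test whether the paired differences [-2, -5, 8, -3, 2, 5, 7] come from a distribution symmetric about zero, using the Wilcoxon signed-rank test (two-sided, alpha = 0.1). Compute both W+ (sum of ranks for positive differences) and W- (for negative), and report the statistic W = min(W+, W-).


Step 1: Drop any zero differences (none here) and take |d_i|.
|d| = [2, 5, 8, 3, 2, 5, 7]
Step 2: Midrank |d_i| (ties get averaged ranks).
ranks: |2|->1.5, |5|->4.5, |8|->7, |3|->3, |2|->1.5, |5|->4.5, |7|->6
Step 3: Attach original signs; sum ranks with positive sign and with negative sign.
W+ = 7 + 1.5 + 4.5 + 6 = 19
W- = 1.5 + 4.5 + 3 = 9
(Check: W+ + W- = 28 should equal n(n+1)/2 = 28.)
Step 4: Test statistic W = min(W+, W-) = 9.
Step 5: Ties in |d|, so use the tie-corrected normal approximation.
        E[W] = n(n+1)/4 = 7*8/4 = 14.
        Tie groups: |d|=2 (t=2), |d|=5 (t=2); sum(t^3 - t) = 12.
        Var[W] = n(n+1)(2n+1)/24 - sum(t^3-t)/48 = 840/24 - 12/48 = 34.75.
        z = (W - E[W]) / sqrt(Var[W]) = (9 - 14) / 5.8949 = -0.8482.
        Two-sided p = 2*Phi(z) = 0.396333.
Step 6: alpha = 0.1. fail to reject H0.

W+ = 19, W- = 9, W = min = 9, p = 0.396333, fail to reject H0.


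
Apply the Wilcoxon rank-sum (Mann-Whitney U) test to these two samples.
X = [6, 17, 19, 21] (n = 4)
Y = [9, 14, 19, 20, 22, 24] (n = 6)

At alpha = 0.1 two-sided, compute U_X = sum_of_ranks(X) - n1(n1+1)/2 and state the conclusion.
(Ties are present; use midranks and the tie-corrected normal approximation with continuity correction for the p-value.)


Step 1: Combine and sort all 10 observations; assign midranks.
sorted (value, group): (6,X), (9,Y), (14,Y), (17,X), (19,X), (19,Y), (20,Y), (21,X), (22,Y), (24,Y)
ranks: 6->1, 9->2, 14->3, 17->4, 19->5.5, 19->5.5, 20->7, 21->8, 22->9, 24->10
Step 2: Rank sum for X: R1 = 1 + 4 + 5.5 + 8 = 18.5.
Step 3: U_X = R1 - n1(n1+1)/2 = 18.5 - 4*5/2 = 18.5 - 10 = 8.5.
       U_Y = n1*n2 - U_X = 24 - 8.5 = 15.5.
Step 4: Ties are present, so use the tie-corrected normal approximation (with continuity correction) for the p-value.
Step 5: p-value = 0.521166; compare to alpha = 0.1. fail to reject H0.

U_X = 8.5, p = 0.521166, fail to reject H0 at alpha = 0.1.


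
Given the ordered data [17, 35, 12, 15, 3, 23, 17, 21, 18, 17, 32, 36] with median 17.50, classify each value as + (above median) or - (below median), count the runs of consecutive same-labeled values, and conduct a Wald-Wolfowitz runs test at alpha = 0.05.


Step 1: Compute median = 17.50; label A = above, B = below.
Labels in order: BABBBABAABAA  (n_A = 6, n_B = 6)
Step 2: Count runs R = 8.
Step 3: Under H0 (random ordering), E[R] = 2*n_A*n_B/(n_A+n_B) + 1 = 2*6*6/12 + 1 = 7.0000.
        Var[R] = 2*n_A*n_B*(2*n_A*n_B - n_A - n_B) / ((n_A+n_B)^2 * (n_A+n_B-1)) = 4320/1584 = 2.7273.
        SD[R] = 1.6514.
Step 4: Continuity-corrected z = (R - 0.5 - E[R]) / SD[R] = (8 - 0.5 - 7.0000) / 1.6514 = 0.3028.
Step 5: Two-sided p-value via normal approximation = 2*(1 - Phi(|z|)) = 0.762069.
Step 6: alpha = 0.05. fail to reject H0.

R = 8, z = 0.3028, p = 0.762069, fail to reject H0.


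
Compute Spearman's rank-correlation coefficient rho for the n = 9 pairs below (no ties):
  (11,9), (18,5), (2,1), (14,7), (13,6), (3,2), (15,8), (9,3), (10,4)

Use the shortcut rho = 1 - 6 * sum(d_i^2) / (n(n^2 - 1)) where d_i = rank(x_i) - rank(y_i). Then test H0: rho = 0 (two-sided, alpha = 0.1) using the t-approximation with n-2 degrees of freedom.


Step 1: Rank x and y separately (midranks; no ties here).
rank(x): 11->5, 18->9, 2->1, 14->7, 13->6, 3->2, 15->8, 9->3, 10->4
rank(y): 9->9, 5->5, 1->1, 7->7, 6->6, 2->2, 8->8, 3->3, 4->4
Step 2: d_i = R_x(i) - R_y(i); compute d_i^2.
  (5-9)^2=16, (9-5)^2=16, (1-1)^2=0, (7-7)^2=0, (6-6)^2=0, (2-2)^2=0, (8-8)^2=0, (3-3)^2=0, (4-4)^2=0
sum(d^2) = 32.
Step 3: rho = 1 - 6*32 / (9*(9^2 - 1)) = 1 - 192/720 = 0.733333.
Step 4: Under H0, t = rho * sqrt((n-2)/(1-rho^2)) = 2.8538 ~ t(7).
Step 5: Two-sided p-value from the t-distribution with 7 df = 0.024554.
Step 6: alpha = 0.1. reject H0.

rho = 0.7333, p = 0.024554, reject H0 at alpha = 0.1.


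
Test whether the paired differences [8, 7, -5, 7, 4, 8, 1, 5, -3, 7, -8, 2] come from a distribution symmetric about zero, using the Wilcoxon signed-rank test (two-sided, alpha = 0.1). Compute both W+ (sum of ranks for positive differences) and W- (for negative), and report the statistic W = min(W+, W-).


Step 1: Drop any zero differences (none here) and take |d_i|.
|d| = [8, 7, 5, 7, 4, 8, 1, 5, 3, 7, 8, 2]
Step 2: Midrank |d_i| (ties get averaged ranks).
ranks: |8|->11, |7|->8, |5|->5.5, |7|->8, |4|->4, |8|->11, |1|->1, |5|->5.5, |3|->3, |7|->8, |8|->11, |2|->2
Step 3: Attach original signs; sum ranks with positive sign and with negative sign.
W+ = 11 + 8 + 8 + 4 + 11 + 1 + 5.5 + 8 + 2 = 58.5
W- = 5.5 + 3 + 11 = 19.5
(Check: W+ + W- = 78 should equal n(n+1)/2 = 78.)
Step 4: Test statistic W = min(W+, W-) = 19.5.
Step 5: Ties in |d|, so use the tie-corrected normal approximation.
        E[W] = n(n+1)/4 = 12*13/4 = 39.
        Tie groups: |d|=5 (t=2), |d|=7 (t=3), |d|=8 (t=3); sum(t^3 - t) = 54.
        Var[W] = n(n+1)(2n+1)/24 - sum(t^3-t)/48 = 3900/24 - 54/48 = 161.375.
        z = (W - E[W]) / sqrt(Var[W]) = (19.5 - 39) / 12.7033 = -1.5350.
        Two-sided p = 2*Phi(z) = 0.124777.
Step 6: alpha = 0.1. fail to reject H0.

W+ = 58.5, W- = 19.5, W = min = 19.5, p = 0.124777, fail to reject H0.


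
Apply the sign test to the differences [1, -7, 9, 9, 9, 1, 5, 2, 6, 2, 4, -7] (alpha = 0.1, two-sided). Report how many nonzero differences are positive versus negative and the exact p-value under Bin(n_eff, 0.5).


Step 1: Discard zero differences. Original n = 12; n_eff = number of nonzero differences = 12.
Nonzero differences (with sign): +1, -7, +9, +9, +9, +1, +5, +2, +6, +2, +4, -7
Step 2: Count signs: positive = 10, negative = 2.
Step 3: Under H0: P(positive) = 0.5, so the number of positives S ~ Bin(12, 0.5).
Step 4: Two-sided exact p-value = sum of Bin(12,0.5) probabilities at or below the observed probability = 0.038574.
Step 5: alpha = 0.1. reject H0.

n_eff = 12, pos = 10, neg = 2, p = 0.038574, reject H0.


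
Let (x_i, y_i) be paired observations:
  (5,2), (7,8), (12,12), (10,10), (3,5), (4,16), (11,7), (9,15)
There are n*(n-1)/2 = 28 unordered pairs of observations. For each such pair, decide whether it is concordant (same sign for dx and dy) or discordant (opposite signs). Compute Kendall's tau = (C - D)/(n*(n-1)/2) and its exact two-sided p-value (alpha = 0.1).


Step 1: Enumerate the 28 unordered pairs (i,j) with i<j and classify each by sign(x_j-x_i) * sign(y_j-y_i).
  (1,2):dx=+2,dy=+6->C; (1,3):dx=+7,dy=+10->C; (1,4):dx=+5,dy=+8->C; (1,5):dx=-2,dy=+3->D
  (1,6):dx=-1,dy=+14->D; (1,7):dx=+6,dy=+5->C; (1,8):dx=+4,dy=+13->C; (2,3):dx=+5,dy=+4->C
  (2,4):dx=+3,dy=+2->C; (2,5):dx=-4,dy=-3->C; (2,6):dx=-3,dy=+8->D; (2,7):dx=+4,dy=-1->D
  (2,8):dx=+2,dy=+7->C; (3,4):dx=-2,dy=-2->C; (3,5):dx=-9,dy=-7->C; (3,6):dx=-8,dy=+4->D
  (3,7):dx=-1,dy=-5->C; (3,8):dx=-3,dy=+3->D; (4,5):dx=-7,dy=-5->C; (4,6):dx=-6,dy=+6->D
  (4,7):dx=+1,dy=-3->D; (4,8):dx=-1,dy=+5->D; (5,6):dx=+1,dy=+11->C; (5,7):dx=+8,dy=+2->C
  (5,8):dx=+6,dy=+10->C; (6,7):dx=+7,dy=-9->D; (6,8):dx=+5,dy=-1->D; (7,8):dx=-2,dy=+8->D
Step 2: C = 16, D = 12, total pairs = 28.
Step 3: tau = (C - D)/(n(n-1)/2) = (16 - 12)/28 = 0.142857.
Step 4: Exact two-sided p-value (enumerate n! = 40320 permutations of y under H0): p = 0.719544.
Step 5: alpha = 0.1. fail to reject H0.

tau_b = 0.1429 (C=16, D=12), p = 0.719544, fail to reject H0.


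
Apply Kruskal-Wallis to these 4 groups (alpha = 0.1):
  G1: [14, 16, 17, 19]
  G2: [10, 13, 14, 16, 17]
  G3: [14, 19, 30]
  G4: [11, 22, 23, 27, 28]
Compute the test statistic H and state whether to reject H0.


Step 1: Combine all N = 17 observations and assign midranks.
sorted (value, group, rank): (10,G2,1), (11,G4,2), (13,G2,3), (14,G1,5), (14,G2,5), (14,G3,5), (16,G1,7.5), (16,G2,7.5), (17,G1,9.5), (17,G2,9.5), (19,G1,11.5), (19,G3,11.5), (22,G4,13), (23,G4,14), (27,G4,15), (28,G4,16), (30,G3,17)
Step 2: Sum ranks within each group.
R_1 = 33.5 (n_1 = 4)
R_2 = 26 (n_2 = 5)
R_3 = 33.5 (n_3 = 3)
R_4 = 60 (n_4 = 5)
Step 3: H = 12/(N(N+1)) * sum(R_i^2/n_i) - 3(N+1)
     = 12/(17*18) * (33.5^2/4 + 26^2/5 + 33.5^2/3 + 60^2/5) - 3*18
     = 0.039216 * 1509.85 - 54
     = 5.209641.
Step 4: Ties present; correction factor C = 1 - 42/(17^3 - 17) = 0.991422. Corrected H = 5.209641 / 0.991422 = 5.254718.
Step 5: Under H0, H ~ chi^2(3); p-value = 0.154068.
Step 6: alpha = 0.1. fail to reject H0.

H = 5.2547, df = 3, p = 0.154068, fail to reject H0.


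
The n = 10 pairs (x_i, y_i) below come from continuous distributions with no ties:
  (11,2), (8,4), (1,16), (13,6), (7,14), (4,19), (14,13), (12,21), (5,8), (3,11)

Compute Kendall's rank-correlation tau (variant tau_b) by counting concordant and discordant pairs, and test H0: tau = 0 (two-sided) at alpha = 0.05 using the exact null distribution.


Step 1: Enumerate the 45 unordered pairs (i,j) with i<j and classify each by sign(x_j-x_i) * sign(y_j-y_i).
  (1,2):dx=-3,dy=+2->D; (1,3):dx=-10,dy=+14->D; (1,4):dx=+2,dy=+4->C; (1,5):dx=-4,dy=+12->D
  (1,6):dx=-7,dy=+17->D; (1,7):dx=+3,dy=+11->C; (1,8):dx=+1,dy=+19->C; (1,9):dx=-6,dy=+6->D
  (1,10):dx=-8,dy=+9->D; (2,3):dx=-7,dy=+12->D; (2,4):dx=+5,dy=+2->C; (2,5):dx=-1,dy=+10->D
  (2,6):dx=-4,dy=+15->D; (2,7):dx=+6,dy=+9->C; (2,8):dx=+4,dy=+17->C; (2,9):dx=-3,dy=+4->D
  (2,10):dx=-5,dy=+7->D; (3,4):dx=+12,dy=-10->D; (3,5):dx=+6,dy=-2->D; (3,6):dx=+3,dy=+3->C
  (3,7):dx=+13,dy=-3->D; (3,8):dx=+11,dy=+5->C; (3,9):dx=+4,dy=-8->D; (3,10):dx=+2,dy=-5->D
  (4,5):dx=-6,dy=+8->D; (4,6):dx=-9,dy=+13->D; (4,7):dx=+1,dy=+7->C; (4,8):dx=-1,dy=+15->D
  (4,9):dx=-8,dy=+2->D; (4,10):dx=-10,dy=+5->D; (5,6):dx=-3,dy=+5->D; (5,7):dx=+7,dy=-1->D
  (5,8):dx=+5,dy=+7->C; (5,9):dx=-2,dy=-6->C; (5,10):dx=-4,dy=-3->C; (6,7):dx=+10,dy=-6->D
  (6,8):dx=+8,dy=+2->C; (6,9):dx=+1,dy=-11->D; (6,10):dx=-1,dy=-8->C; (7,8):dx=-2,dy=+8->D
  (7,9):dx=-9,dy=-5->C; (7,10):dx=-11,dy=-2->C; (8,9):dx=-7,dy=-13->C; (8,10):dx=-9,dy=-10->C
  (9,10):dx=-2,dy=+3->D
Step 2: C = 18, D = 27, total pairs = 45.
Step 3: tau = (C - D)/(n(n-1)/2) = (18 - 27)/45 = -0.200000.
Step 4: Exact two-sided p-value (enumerate n! = 3628800 permutations of y under H0): p = 0.484313.
Step 5: alpha = 0.05. fail to reject H0.

tau_b = -0.2000 (C=18, D=27), p = 0.484313, fail to reject H0.


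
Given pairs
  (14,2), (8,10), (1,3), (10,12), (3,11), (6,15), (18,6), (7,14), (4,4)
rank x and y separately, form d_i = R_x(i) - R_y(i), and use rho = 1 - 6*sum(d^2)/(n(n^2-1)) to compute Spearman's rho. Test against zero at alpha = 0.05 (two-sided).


Step 1: Rank x and y separately (midranks; no ties here).
rank(x): 14->8, 8->6, 1->1, 10->7, 3->2, 6->4, 18->9, 7->5, 4->3
rank(y): 2->1, 10->5, 3->2, 12->7, 11->6, 15->9, 6->4, 14->8, 4->3
Step 2: d_i = R_x(i) - R_y(i); compute d_i^2.
  (8-1)^2=49, (6-5)^2=1, (1-2)^2=1, (7-7)^2=0, (2-6)^2=16, (4-9)^2=25, (9-4)^2=25, (5-8)^2=9, (3-3)^2=0
sum(d^2) = 126.
Step 3: rho = 1 - 6*126 / (9*(9^2 - 1)) = 1 - 756/720 = -0.050000.
Step 4: Under H0, t = rho * sqrt((n-2)/(1-rho^2)) = -0.1325 ~ t(7).
Step 5: Two-sided p-value from the t-distribution with 7 df = 0.898353.
Step 6: alpha = 0.05. fail to reject H0.

rho = -0.0500, p = 0.898353, fail to reject H0 at alpha = 0.05.


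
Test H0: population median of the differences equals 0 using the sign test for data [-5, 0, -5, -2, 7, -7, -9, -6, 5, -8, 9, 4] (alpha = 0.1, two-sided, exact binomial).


Step 1: Discard zero differences. Original n = 12; n_eff = number of nonzero differences = 11.
Nonzero differences (with sign): -5, -5, -2, +7, -7, -9, -6, +5, -8, +9, +4
Step 2: Count signs: positive = 4, negative = 7.
Step 3: Under H0: P(positive) = 0.5, so the number of positives S ~ Bin(11, 0.5).
Step 4: Two-sided exact p-value = sum of Bin(11,0.5) probabilities at or below the observed probability = 0.548828.
Step 5: alpha = 0.1. fail to reject H0.

n_eff = 11, pos = 4, neg = 7, p = 0.548828, fail to reject H0.


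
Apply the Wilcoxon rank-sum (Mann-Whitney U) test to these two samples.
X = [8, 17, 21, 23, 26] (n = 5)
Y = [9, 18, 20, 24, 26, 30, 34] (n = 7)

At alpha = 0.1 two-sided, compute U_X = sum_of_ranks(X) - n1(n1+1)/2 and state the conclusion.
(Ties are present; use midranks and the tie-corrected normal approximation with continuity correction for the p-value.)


Step 1: Combine and sort all 12 observations; assign midranks.
sorted (value, group): (8,X), (9,Y), (17,X), (18,Y), (20,Y), (21,X), (23,X), (24,Y), (26,X), (26,Y), (30,Y), (34,Y)
ranks: 8->1, 9->2, 17->3, 18->4, 20->5, 21->6, 23->7, 24->8, 26->9.5, 26->9.5, 30->11, 34->12
Step 2: Rank sum for X: R1 = 1 + 3 + 6 + 7 + 9.5 = 26.5.
Step 3: U_X = R1 - n1(n1+1)/2 = 26.5 - 5*6/2 = 26.5 - 15 = 11.5.
       U_Y = n1*n2 - U_X = 35 - 11.5 = 23.5.
Step 4: Ties are present, so use the tie-corrected normal approximation (with continuity correction) for the p-value.
Step 5: p-value = 0.370914; compare to alpha = 0.1. fail to reject H0.

U_X = 11.5, p = 0.370914, fail to reject H0 at alpha = 0.1.


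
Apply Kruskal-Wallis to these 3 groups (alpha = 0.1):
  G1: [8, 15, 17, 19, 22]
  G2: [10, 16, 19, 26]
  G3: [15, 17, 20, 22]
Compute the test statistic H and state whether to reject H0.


Step 1: Combine all N = 13 observations and assign midranks.
sorted (value, group, rank): (8,G1,1), (10,G2,2), (15,G1,3.5), (15,G3,3.5), (16,G2,5), (17,G1,6.5), (17,G3,6.5), (19,G1,8.5), (19,G2,8.5), (20,G3,10), (22,G1,11.5), (22,G3,11.5), (26,G2,13)
Step 2: Sum ranks within each group.
R_1 = 31 (n_1 = 5)
R_2 = 28.5 (n_2 = 4)
R_3 = 31.5 (n_3 = 4)
Step 3: H = 12/(N(N+1)) * sum(R_i^2/n_i) - 3(N+1)
     = 12/(13*14) * (31^2/5 + 28.5^2/4 + 31.5^2/4) - 3*14
     = 0.065934 * 643.325 - 42
     = 0.417033.
Step 4: Ties present; correction factor C = 1 - 24/(13^3 - 13) = 0.989011. Corrected H = 0.417033 / 0.989011 = 0.421667.
Step 5: Under H0, H ~ chi^2(2); p-value = 0.809909.
Step 6: alpha = 0.1. fail to reject H0.

H = 0.4217, df = 2, p = 0.809909, fail to reject H0.


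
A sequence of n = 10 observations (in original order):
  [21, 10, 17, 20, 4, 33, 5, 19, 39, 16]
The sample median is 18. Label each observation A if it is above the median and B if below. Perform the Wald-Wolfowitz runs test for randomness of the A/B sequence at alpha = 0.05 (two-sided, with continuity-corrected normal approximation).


Step 1: Compute median = 18; label A = above, B = below.
Labels in order: ABBABABAAB  (n_A = 5, n_B = 5)
Step 2: Count runs R = 8.
Step 3: Under H0 (random ordering), E[R] = 2*n_A*n_B/(n_A+n_B) + 1 = 2*5*5/10 + 1 = 6.0000.
        Var[R] = 2*n_A*n_B*(2*n_A*n_B - n_A - n_B) / ((n_A+n_B)^2 * (n_A+n_B-1)) = 2000/900 = 2.2222.
        SD[R] = 1.4907.
Step 4: Continuity-corrected z = (R - 0.5 - E[R]) / SD[R] = (8 - 0.5 - 6.0000) / 1.4907 = 1.0062.
Step 5: Two-sided p-value via normal approximation = 2*(1 - Phi(|z|)) = 0.314305.
Step 6: alpha = 0.05. fail to reject H0.

R = 8, z = 1.0062, p = 0.314305, fail to reject H0.


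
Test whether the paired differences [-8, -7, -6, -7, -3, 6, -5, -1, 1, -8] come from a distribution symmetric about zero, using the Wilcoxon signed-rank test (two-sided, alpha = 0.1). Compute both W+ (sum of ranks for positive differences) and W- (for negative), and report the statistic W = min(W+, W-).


Step 1: Drop any zero differences (none here) and take |d_i|.
|d| = [8, 7, 6, 7, 3, 6, 5, 1, 1, 8]
Step 2: Midrank |d_i| (ties get averaged ranks).
ranks: |8|->9.5, |7|->7.5, |6|->5.5, |7|->7.5, |3|->3, |6|->5.5, |5|->4, |1|->1.5, |1|->1.5, |8|->9.5
Step 3: Attach original signs; sum ranks with positive sign and with negative sign.
W+ = 5.5 + 1.5 = 7
W- = 9.5 + 7.5 + 5.5 + 7.5 + 3 + 4 + 1.5 + 9.5 = 48
(Check: W+ + W- = 55 should equal n(n+1)/2 = 55.)
Step 4: Test statistic W = min(W+, W-) = 7.
Step 5: Ties in |d|, so use the tie-corrected normal approximation.
        E[W] = n(n+1)/4 = 10*11/4 = 27.5.
        Tie groups: |d|=1 (t=2), |d|=6 (t=2), |d|=7 (t=2), |d|=8 (t=2); sum(t^3 - t) = 24.
        Var[W] = n(n+1)(2n+1)/24 - sum(t^3-t)/48 = 2310/24 - 24/48 = 95.75.
        z = (W - E[W]) / sqrt(Var[W]) = (7 - 27.5) / 9.7852 = -2.0950.
        Two-sided p = 2*Phi(z) = 0.036171.
Step 6: alpha = 0.1. reject H0.

W+ = 7, W- = 48, W = min = 7, p = 0.036171, reject H0.


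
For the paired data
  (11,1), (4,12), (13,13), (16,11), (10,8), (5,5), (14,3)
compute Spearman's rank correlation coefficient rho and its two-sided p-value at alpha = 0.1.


Step 1: Rank x and y separately (midranks; no ties here).
rank(x): 11->4, 4->1, 13->5, 16->7, 10->3, 5->2, 14->6
rank(y): 1->1, 12->6, 13->7, 11->5, 8->4, 5->3, 3->2
Step 2: d_i = R_x(i) - R_y(i); compute d_i^2.
  (4-1)^2=9, (1-6)^2=25, (5-7)^2=4, (7-5)^2=4, (3-4)^2=1, (2-3)^2=1, (6-2)^2=16
sum(d^2) = 60.
Step 3: rho = 1 - 6*60 / (7*(7^2 - 1)) = 1 - 360/336 = -0.071429.
Step 4: Under H0, t = rho * sqrt((n-2)/(1-rho^2)) = -0.1601 ~ t(5).
Step 5: Two-sided p-value from the t-distribution with 5 df = 0.879048.
Step 6: alpha = 0.1. fail to reject H0.

rho = -0.0714, p = 0.879048, fail to reject H0 at alpha = 0.1.


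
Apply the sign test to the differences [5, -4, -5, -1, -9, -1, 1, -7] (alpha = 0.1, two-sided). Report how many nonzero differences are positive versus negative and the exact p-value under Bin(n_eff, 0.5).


Step 1: Discard zero differences. Original n = 8; n_eff = number of nonzero differences = 8.
Nonzero differences (with sign): +5, -4, -5, -1, -9, -1, +1, -7
Step 2: Count signs: positive = 2, negative = 6.
Step 3: Under H0: P(positive) = 0.5, so the number of positives S ~ Bin(8, 0.5).
Step 4: Two-sided exact p-value = sum of Bin(8,0.5) probabilities at or below the observed probability = 0.289062.
Step 5: alpha = 0.1. fail to reject H0.

n_eff = 8, pos = 2, neg = 6, p = 0.289062, fail to reject H0.


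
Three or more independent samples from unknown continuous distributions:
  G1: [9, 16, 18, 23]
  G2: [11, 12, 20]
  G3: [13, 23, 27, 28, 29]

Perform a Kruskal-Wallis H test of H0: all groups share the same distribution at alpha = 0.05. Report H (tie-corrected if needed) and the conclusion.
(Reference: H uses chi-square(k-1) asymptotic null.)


Step 1: Combine all N = 12 observations and assign midranks.
sorted (value, group, rank): (9,G1,1), (11,G2,2), (12,G2,3), (13,G3,4), (16,G1,5), (18,G1,6), (20,G2,7), (23,G1,8.5), (23,G3,8.5), (27,G3,10), (28,G3,11), (29,G3,12)
Step 2: Sum ranks within each group.
R_1 = 20.5 (n_1 = 4)
R_2 = 12 (n_2 = 3)
R_3 = 45.5 (n_3 = 5)
Step 3: H = 12/(N(N+1)) * sum(R_i^2/n_i) - 3(N+1)
     = 12/(12*13) * (20.5^2/4 + 12^2/3 + 45.5^2/5) - 3*13
     = 0.076923 * 567.112 - 39
     = 4.624038.
Step 4: Ties present; correction factor C = 1 - 6/(12^3 - 12) = 0.996503. Corrected H = 4.624038 / 0.996503 = 4.640263.
Step 5: Under H0, H ~ chi^2(2); p-value = 0.098261.
Step 6: alpha = 0.05. fail to reject H0.

H = 4.6403, df = 2, p = 0.098261, fail to reject H0.


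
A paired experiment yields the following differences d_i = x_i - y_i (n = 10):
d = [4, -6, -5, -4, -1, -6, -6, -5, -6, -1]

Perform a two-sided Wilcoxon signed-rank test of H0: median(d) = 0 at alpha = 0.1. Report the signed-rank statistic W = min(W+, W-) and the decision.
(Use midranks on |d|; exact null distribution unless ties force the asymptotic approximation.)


Step 1: Drop any zero differences (none here) and take |d_i|.
|d| = [4, 6, 5, 4, 1, 6, 6, 5, 6, 1]
Step 2: Midrank |d_i| (ties get averaged ranks).
ranks: |4|->3.5, |6|->8.5, |5|->5.5, |4|->3.5, |1|->1.5, |6|->8.5, |6|->8.5, |5|->5.5, |6|->8.5, |1|->1.5
Step 3: Attach original signs; sum ranks with positive sign and with negative sign.
W+ = 3.5 = 3.5
W- = 8.5 + 5.5 + 3.5 + 1.5 + 8.5 + 8.5 + 5.5 + 8.5 + 1.5 = 51.5
(Check: W+ + W- = 55 should equal n(n+1)/2 = 55.)
Step 4: Test statistic W = min(W+, W-) = 3.5.
Step 5: Ties in |d|, so use the tie-corrected normal approximation.
        E[W] = n(n+1)/4 = 10*11/4 = 27.5.
        Tie groups: |d|=1 (t=2), |d|=4 (t=2), |d|=5 (t=2), |d|=6 (t=4); sum(t^3 - t) = 78.
        Var[W] = n(n+1)(2n+1)/24 - sum(t^3-t)/48 = 2310/24 - 78/48 = 94.625.
        z = (W - E[W]) / sqrt(Var[W]) = (3.5 - 27.5) / 9.7275 = -2.4672.
        Two-sided p = 2*Phi(z) = 0.013617.
Step 6: alpha = 0.1. reject H0.

W+ = 3.5, W- = 51.5, W = min = 3.5, p = 0.013617, reject H0.


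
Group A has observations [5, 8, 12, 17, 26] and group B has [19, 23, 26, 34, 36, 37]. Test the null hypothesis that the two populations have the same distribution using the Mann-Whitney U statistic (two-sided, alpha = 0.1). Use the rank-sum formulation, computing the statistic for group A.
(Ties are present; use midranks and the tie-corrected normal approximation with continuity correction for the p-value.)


Step 1: Combine and sort all 11 observations; assign midranks.
sorted (value, group): (5,X), (8,X), (12,X), (17,X), (19,Y), (23,Y), (26,X), (26,Y), (34,Y), (36,Y), (37,Y)
ranks: 5->1, 8->2, 12->3, 17->4, 19->5, 23->6, 26->7.5, 26->7.5, 34->9, 36->10, 37->11
Step 2: Rank sum for X: R1 = 1 + 2 + 3 + 4 + 7.5 = 17.5.
Step 3: U_X = R1 - n1(n1+1)/2 = 17.5 - 5*6/2 = 17.5 - 15 = 2.5.
       U_Y = n1*n2 - U_X = 30 - 2.5 = 27.5.
Step 4: Ties are present, so use the tie-corrected normal approximation (with continuity correction) for the p-value.
Step 5: p-value = 0.028100; compare to alpha = 0.1. reject H0.

U_X = 2.5, p = 0.028100, reject H0 at alpha = 0.1.
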